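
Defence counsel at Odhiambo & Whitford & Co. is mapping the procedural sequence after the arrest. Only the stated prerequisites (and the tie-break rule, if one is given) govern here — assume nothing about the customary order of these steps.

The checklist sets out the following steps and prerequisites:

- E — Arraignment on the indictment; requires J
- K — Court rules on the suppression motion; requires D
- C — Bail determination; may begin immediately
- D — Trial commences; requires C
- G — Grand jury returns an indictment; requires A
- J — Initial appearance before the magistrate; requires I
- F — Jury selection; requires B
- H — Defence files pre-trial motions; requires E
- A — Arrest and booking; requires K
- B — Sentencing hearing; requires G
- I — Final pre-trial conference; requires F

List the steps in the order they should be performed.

C D K A G B F I J E H

C has no prerequisites → C first.
D is the only step now ready → D.
That leaves K as the only ready step → K.
A needed K, now all done → A.
That leaves G as the only ready step → G.
Next only B has its prerequisites met → B.
That leaves F as the only ready step → F.
That leaves I as the only ready step → I.
J needed I, now all done → J.
E is the only step now ready → E.
That leaves H as the only ready step → H.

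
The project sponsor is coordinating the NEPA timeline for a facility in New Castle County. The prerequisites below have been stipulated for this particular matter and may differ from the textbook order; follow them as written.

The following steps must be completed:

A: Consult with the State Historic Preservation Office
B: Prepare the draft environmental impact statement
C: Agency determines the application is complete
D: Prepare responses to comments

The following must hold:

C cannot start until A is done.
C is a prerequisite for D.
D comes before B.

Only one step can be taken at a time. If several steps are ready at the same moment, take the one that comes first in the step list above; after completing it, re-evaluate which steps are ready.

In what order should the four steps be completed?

A C D B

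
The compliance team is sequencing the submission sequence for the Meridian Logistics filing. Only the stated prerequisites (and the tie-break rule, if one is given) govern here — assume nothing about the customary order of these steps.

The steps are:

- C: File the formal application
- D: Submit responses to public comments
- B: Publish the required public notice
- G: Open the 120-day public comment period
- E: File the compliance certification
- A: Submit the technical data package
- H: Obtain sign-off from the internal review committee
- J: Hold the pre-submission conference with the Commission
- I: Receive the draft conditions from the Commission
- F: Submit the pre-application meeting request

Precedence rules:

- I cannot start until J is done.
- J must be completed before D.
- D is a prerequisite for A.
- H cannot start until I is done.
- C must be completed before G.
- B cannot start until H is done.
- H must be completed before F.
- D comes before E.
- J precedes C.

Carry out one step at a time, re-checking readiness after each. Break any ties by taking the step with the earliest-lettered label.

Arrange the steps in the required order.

J C D A E G I H B F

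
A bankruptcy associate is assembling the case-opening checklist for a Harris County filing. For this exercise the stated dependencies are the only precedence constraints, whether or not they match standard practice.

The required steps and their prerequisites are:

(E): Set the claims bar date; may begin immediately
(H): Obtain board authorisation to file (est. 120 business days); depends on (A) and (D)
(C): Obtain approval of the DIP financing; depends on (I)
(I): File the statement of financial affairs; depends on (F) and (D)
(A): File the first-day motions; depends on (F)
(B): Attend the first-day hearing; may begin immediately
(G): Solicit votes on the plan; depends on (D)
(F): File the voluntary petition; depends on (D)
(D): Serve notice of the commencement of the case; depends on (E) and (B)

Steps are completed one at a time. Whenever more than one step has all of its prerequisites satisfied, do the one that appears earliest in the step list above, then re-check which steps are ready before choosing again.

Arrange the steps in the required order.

(E), (B), (D), (G), (F), (I), (C), (A), (H)

Nothing is required for (E) and (B). (E) is listed earlier → (E) first.
That leaves (B) as the only ready step → (B).
Next only (D) has its prerequisites met → (D).
Ready: (G) and (F). (G) is listed earlier → (G).
(F) needed (D), now all done → (F).
(I) and (A) are both available; (I) is listed earlier → (I).
Now (C) and (A) have their prerequisites met. (C) is listed earlier, so (C) next.
That leaves (A) as the only ready step → (A).
(H) needed (A) and (D), now all done → (H).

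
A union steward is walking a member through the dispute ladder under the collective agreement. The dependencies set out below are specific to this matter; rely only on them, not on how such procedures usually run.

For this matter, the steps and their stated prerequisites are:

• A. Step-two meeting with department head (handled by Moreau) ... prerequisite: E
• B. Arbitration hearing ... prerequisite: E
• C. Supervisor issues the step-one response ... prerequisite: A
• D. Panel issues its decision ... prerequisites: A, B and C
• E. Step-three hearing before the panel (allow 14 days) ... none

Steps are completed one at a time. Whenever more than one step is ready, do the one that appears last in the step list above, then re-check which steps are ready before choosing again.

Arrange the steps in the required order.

Only E has no prerequisites, so it is first.
B and A are both available; B is listed later → B.
Next only A has its prerequisites met → A.
C needed A, now all done → C.
Next only D has its prerequisites met → D.

E, B, A, C, D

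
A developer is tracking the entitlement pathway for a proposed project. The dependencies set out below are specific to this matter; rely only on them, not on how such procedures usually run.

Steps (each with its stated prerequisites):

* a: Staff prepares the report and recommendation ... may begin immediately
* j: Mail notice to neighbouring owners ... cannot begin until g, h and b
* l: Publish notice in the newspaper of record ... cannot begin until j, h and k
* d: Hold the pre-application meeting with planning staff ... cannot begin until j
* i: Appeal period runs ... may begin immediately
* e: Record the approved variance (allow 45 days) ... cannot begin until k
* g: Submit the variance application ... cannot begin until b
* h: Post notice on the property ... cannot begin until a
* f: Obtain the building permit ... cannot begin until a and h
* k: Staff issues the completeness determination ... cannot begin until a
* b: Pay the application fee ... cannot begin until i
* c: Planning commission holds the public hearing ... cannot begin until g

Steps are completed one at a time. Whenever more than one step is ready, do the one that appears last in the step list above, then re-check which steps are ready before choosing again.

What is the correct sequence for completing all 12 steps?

i and a have no prerequisites; i is listed later, so i is first.
Now b and a have their prerequisites met. b is listed later, so b next.
g now also ready, so the ready set is {g, a}; g is listed later → g.
Ready: c and a. c is listed later → c.
Next only a has its prerequisites met → a.
k and h are both available; k is listed later → k.
Now h and e have their prerequisites met. h is listed later, so h next.
f and j now also ready, so the ready set is {f, e, j}; f is listed later → f.
Ready: e and j. e is listed later → e.
j is the only step now ready → j.
Now d and l have their prerequisites met. d is listed later, so d next.
That leaves l as the only ready step → l.

i → b → g → c → a → k → h → f → e → j → d → l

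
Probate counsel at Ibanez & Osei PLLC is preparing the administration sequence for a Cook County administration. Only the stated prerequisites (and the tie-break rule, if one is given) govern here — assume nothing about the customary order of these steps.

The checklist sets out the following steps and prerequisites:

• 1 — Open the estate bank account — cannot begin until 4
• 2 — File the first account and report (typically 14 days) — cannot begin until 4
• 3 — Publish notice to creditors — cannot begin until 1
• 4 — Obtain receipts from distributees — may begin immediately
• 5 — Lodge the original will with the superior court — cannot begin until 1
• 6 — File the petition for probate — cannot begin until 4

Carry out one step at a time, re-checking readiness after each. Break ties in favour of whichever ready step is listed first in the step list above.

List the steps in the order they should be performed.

4 is the only step with nothing outstanding, so it goes first.
Ready: 1, 2 and 6. 1 is listed earlier → 1.
3 and 5 now also ready, so the ready set is {2, 3, 5, 6}; 2 is listed earlier → 2.
3, 5 and 6 are all available; 3 is listed earlier → 3.
5 and 6 are both available; 5 is listed earlier → 5.
6 needed 4, now all done → 6.

4, 1, 2, 3, 5, 6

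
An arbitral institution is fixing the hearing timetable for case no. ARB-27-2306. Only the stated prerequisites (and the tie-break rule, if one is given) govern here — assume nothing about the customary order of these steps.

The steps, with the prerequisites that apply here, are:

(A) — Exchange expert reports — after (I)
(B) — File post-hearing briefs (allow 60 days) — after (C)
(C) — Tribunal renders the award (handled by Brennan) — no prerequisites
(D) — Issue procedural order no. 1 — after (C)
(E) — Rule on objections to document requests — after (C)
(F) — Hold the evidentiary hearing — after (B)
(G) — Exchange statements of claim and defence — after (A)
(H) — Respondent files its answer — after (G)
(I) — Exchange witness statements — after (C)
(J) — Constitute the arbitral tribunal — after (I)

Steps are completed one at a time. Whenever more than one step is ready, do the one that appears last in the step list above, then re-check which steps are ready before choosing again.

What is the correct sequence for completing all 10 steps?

(C) has no prerequisites → (C) first.
(I), (E), (D) and (B) are all available; (I) is listed later → (I).
(J) and (A) now also ready, so the ready set is {(J), (E), (D), (B), (A)}; (J) is listed later → (J).
(E), (D), (B) and (A) are all available; (E) is listed later → (E).
(D), (B) and (A) are all available; (D) is listed later → (D).
(B) and (A) are both available; (B) is listed later → (B).
(F) now also ready, so the ready set is {(F), (A)}; (F) is listed later → (F).
Next only (A) has its prerequisites met → (A).
(G) is the only step now ready → (G).
(H) needed (G), now all done → (H).

(C) → (I) → (J) → (E) → (D) → (B) → (F) → (A) → (G) → (H)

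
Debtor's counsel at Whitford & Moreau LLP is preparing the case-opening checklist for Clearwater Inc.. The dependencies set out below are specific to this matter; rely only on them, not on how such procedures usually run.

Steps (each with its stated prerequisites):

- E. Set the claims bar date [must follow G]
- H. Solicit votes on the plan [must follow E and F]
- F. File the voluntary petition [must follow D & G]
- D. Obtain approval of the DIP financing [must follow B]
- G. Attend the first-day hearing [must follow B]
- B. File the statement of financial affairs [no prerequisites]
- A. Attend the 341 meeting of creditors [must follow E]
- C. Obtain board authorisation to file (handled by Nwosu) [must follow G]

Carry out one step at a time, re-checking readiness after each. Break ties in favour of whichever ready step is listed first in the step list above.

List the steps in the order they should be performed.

B D G E F H A C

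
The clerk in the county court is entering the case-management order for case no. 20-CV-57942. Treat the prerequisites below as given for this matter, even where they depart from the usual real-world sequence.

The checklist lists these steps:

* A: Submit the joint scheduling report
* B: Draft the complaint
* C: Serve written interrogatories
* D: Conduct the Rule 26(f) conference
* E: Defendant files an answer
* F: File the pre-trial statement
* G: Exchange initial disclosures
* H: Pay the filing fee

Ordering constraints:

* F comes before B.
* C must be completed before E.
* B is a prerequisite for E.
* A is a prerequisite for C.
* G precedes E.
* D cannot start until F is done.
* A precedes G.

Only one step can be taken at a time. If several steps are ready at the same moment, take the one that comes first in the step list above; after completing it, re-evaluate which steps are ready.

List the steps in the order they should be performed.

A, C, F, B, D, G, E, H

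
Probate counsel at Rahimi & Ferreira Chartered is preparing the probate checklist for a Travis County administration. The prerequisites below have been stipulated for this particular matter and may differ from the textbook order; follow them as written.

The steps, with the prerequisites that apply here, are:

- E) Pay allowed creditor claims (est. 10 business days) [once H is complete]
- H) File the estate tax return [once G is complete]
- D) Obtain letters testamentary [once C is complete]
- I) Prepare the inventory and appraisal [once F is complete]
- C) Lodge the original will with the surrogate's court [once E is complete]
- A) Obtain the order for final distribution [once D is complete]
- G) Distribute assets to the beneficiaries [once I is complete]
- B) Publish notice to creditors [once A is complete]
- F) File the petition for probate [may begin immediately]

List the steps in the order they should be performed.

Only F has no prerequisites, so it is first.
I needed F, now all done → I.
Next only G has its prerequisites met → G.
Next only H has its prerequisites met → H.
Next only E has its prerequisites met → E.
That leaves C as the only ready step → C.
That leaves D as the only ready step → D.
A needed D, now all done → A.
B needed A, now all done → B.

F → I → G → H → E → C → D → A → B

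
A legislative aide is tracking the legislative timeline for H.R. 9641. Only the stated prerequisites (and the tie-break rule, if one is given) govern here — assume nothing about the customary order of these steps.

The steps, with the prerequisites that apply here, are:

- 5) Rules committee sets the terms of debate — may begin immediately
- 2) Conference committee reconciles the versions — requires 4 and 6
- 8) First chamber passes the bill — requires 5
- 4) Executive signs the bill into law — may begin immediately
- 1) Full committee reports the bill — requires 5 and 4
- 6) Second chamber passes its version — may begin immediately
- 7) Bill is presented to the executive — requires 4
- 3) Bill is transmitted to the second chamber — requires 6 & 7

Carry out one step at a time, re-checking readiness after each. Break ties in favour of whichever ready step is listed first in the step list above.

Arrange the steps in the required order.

Nothing is required for 5, 4 and 6. 5 is listed earlier → 5 first.
8 now also ready, so the ready set is {8, 4, 6}; 8 is listed earlier → 8.
Now 4 and 6 have their prerequisites met. 4 is listed earlier, so 4 next.
1, 6 and 7 are all available; 1 is listed earlier → 1.
Now 6 and 7 have their prerequisites met. 6 is listed earlier, so 6 next.
2 now also ready, so the ready set is {2, 7}; 2 is listed earlier → 2.
7 is the only step now ready → 7.
3 needed 6 and 7, now all done → 3.

5, 8, 4, 1, 6, 2, 7, 3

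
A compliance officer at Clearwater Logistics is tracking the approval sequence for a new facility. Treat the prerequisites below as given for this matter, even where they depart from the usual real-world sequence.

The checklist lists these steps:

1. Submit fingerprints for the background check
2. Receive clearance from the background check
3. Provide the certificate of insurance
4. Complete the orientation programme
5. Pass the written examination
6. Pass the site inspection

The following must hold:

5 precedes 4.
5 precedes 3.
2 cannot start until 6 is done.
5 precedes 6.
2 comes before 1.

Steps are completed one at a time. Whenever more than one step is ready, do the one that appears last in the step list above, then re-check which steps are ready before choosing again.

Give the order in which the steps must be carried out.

5, 6, 4, 3, 2, 1

5 is the only step with nothing outstanding, so it goes first.
6, 4 and 3 are all available; 6 is listed later → 6.
2 now also ready, so the ready set is {4, 3, 2}; 4 is listed later → 4.
3 and 2 are both available; 3 is listed later → 3.
2 is the only step now ready → 2.
1 needed 2, now all done → 1.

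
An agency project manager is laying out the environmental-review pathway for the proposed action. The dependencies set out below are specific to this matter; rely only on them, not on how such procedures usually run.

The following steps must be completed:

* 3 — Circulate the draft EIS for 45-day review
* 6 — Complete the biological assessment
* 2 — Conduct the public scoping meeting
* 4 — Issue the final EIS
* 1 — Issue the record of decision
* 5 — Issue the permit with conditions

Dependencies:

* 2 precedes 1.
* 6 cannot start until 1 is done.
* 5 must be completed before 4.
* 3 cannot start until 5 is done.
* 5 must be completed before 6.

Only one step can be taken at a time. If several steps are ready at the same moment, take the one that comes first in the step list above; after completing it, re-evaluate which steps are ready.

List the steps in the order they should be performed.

2 and 5 have no prerequisites; 2 is listed earlier, so 2 is first.
1 now also ready, so the ready set is {1, 5}; 1 is listed earlier → 1.
Next only 5 has its prerequisites met → 5.
3, 6 and 4 are all available; 3 is listed earlier → 3.
6 and 4 are both available; 6 is listed earlier → 6.
That leaves 4 as the only ready step → 4.

2, 1, 5, 3, 6, 4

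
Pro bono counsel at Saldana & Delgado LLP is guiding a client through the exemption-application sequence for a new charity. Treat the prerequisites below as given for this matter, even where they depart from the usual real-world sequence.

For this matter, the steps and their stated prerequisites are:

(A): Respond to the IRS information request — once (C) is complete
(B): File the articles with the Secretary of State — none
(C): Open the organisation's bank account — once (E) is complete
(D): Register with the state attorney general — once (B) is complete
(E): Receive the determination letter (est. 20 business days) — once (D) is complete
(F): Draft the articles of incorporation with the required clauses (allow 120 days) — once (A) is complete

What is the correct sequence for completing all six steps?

(B), (D), (E), (C), (A), (F)

Only (B) has no prerequisites, so it is first.
(D) needed (B), now all done → (D).
Next only (E) has its prerequisites met → (E).
(C) needed (E), now all done → (C).
(A) is the only step now ready → (A).
Next only (F) has its prerequisites met → (F).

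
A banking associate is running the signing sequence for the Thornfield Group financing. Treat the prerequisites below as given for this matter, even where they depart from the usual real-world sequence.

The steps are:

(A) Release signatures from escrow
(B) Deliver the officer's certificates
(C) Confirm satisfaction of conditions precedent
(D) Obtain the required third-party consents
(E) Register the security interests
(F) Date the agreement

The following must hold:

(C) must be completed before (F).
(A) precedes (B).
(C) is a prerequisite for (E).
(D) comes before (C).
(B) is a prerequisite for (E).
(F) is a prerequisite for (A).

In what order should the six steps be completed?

(D) has no prerequisites → (D) first.
Next only (C) has its prerequisites met → (C).
That leaves (F) as the only ready step → (F).
(A) is the only step now ready → (A).
That leaves (B) as the only ready step → (B).
That leaves (E) as the only ready step → (E).

(D), (C), (F), (A), (B), (E)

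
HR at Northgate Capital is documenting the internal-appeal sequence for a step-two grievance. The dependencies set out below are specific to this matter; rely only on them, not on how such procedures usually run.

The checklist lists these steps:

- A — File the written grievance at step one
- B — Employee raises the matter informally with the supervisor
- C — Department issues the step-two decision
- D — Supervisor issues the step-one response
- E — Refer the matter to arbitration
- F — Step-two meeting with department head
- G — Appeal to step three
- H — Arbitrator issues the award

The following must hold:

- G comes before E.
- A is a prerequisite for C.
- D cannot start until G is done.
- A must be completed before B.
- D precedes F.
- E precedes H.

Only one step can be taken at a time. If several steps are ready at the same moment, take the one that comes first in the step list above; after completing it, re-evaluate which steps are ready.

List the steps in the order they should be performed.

A, B, C, G, D, E, F, H

A and G have no prerequisites; A is listed earlier, so A is first.
B and C now also ready, so the ready set is {B, C, G}; B is listed earlier → B.
C and G are both available; C is listed earlier → C.
That leaves G as the only ready step → G.
Now D and E have their prerequisites met. D is listed earlier, so D next.
Ready: E and F. E is listed earlier → E.
H now also ready, so the ready set is {F, H}; F is listed earlier → F.
H is the only step now ready → H.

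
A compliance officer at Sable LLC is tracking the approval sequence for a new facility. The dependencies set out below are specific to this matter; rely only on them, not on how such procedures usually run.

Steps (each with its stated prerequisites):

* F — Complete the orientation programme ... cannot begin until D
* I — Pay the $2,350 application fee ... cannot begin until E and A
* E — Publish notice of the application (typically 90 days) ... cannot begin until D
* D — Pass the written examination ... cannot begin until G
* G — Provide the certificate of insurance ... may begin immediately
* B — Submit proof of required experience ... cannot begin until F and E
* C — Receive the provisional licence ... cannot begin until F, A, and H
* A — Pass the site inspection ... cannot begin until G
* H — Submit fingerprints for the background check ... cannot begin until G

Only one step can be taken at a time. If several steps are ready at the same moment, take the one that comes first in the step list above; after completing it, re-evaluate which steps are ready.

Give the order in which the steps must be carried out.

G, D, F, E, B, A, I, H, C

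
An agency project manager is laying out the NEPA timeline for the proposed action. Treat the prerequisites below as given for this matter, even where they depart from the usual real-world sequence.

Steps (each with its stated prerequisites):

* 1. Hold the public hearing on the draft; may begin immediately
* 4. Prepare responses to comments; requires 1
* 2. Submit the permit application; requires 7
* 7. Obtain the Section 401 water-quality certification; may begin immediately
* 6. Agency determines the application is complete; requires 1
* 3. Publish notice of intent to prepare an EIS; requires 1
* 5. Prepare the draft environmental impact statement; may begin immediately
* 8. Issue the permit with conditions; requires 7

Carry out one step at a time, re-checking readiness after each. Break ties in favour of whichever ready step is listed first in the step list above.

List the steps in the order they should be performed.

1, 7 and 5 have no prerequisites; 1 is listed earlier, so 1 is first.
4, 7, 6, 3 and 5 are all available; 4 is listed earlier → 4.
7, 6, 3 and 5 are all available; 7 is listed earlier → 7.
2 and 8 now also ready, so the ready set is {2, 6, 3, 5, 8}; 2 is listed earlier → 2.
Ready: 6, 3, 5 and 8. 6 is listed earlier → 6.
3, 5 and 8 are all available; 3 is listed earlier → 3.
Ready: 5 and 8. 5 is listed earlier → 5.
That leaves 8 as the only ready step → 8.

1, 4, 7, 2, 6, 3, 5, 8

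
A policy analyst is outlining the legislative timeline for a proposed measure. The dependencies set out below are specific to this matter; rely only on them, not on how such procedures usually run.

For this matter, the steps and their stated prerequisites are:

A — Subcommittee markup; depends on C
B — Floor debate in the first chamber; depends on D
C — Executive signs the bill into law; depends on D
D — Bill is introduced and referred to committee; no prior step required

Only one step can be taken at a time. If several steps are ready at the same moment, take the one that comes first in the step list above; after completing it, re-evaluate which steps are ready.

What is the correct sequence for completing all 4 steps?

Only D has no prerequisites, so it is first.
Ready: B and C. B is listed earlier → B.
That leaves C as the only ready step → C.
A needed C, now all done → A.

D B C A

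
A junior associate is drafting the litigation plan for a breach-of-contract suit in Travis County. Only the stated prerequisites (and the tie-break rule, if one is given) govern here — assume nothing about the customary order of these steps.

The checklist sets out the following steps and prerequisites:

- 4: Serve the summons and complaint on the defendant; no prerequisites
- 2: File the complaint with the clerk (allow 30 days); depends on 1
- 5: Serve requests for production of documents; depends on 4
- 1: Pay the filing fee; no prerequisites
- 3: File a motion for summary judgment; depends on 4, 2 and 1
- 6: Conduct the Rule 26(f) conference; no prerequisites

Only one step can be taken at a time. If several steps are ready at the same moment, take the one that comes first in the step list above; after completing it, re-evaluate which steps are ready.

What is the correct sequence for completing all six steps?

4, 5, 1, 2, 3, 6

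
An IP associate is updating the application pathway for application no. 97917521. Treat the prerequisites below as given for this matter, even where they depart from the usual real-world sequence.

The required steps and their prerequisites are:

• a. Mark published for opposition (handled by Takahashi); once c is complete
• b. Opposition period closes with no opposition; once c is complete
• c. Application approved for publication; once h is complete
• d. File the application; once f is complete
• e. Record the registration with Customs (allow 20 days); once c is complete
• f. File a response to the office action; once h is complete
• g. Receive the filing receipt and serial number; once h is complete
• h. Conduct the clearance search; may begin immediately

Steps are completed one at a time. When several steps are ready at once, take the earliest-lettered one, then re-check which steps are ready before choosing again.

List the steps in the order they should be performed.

h, c, a, b, e, f, d, g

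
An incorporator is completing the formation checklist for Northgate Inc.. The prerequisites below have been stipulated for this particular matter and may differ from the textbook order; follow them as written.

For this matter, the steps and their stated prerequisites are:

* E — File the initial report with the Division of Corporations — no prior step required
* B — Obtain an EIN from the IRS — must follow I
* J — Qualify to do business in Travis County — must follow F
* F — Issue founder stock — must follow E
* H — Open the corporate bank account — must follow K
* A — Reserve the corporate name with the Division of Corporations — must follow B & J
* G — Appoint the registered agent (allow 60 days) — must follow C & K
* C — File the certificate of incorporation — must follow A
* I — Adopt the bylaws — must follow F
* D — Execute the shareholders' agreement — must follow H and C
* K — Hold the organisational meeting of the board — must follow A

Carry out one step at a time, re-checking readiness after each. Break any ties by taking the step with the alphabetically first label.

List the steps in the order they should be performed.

E → F → I → B → J → A → C → K → G → H → D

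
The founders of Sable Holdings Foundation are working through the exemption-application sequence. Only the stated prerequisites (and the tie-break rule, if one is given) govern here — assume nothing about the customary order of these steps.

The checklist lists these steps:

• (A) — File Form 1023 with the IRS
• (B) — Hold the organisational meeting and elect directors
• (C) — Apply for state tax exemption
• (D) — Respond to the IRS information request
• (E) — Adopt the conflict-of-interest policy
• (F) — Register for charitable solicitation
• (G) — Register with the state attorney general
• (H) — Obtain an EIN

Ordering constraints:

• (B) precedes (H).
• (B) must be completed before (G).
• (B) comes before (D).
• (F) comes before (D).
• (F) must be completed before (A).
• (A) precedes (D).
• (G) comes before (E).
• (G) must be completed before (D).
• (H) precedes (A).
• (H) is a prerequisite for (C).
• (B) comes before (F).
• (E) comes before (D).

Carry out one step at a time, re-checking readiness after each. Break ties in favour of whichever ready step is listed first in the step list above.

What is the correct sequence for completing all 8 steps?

Only (B) has no prerequisites, so it is first.
(F), (G) and (H) are all available; (F) is listed earlier → (F).
Ready: (G) and (H). (G) is listed earlier → (G).
(E) now also ready, so the ready set is {(E), (H)}; (E) is listed earlier → (E).
(H) needed (B), now all done → (H).
(A) and (C) are both available; (A) is listed earlier → (A).
Now (C) and (D) have their prerequisites met. (C) is listed earlier, so (C) next.
Next only (D) has its prerequisites met → (D).

(B), (F), (G), (E), (H), (A), (C), (D)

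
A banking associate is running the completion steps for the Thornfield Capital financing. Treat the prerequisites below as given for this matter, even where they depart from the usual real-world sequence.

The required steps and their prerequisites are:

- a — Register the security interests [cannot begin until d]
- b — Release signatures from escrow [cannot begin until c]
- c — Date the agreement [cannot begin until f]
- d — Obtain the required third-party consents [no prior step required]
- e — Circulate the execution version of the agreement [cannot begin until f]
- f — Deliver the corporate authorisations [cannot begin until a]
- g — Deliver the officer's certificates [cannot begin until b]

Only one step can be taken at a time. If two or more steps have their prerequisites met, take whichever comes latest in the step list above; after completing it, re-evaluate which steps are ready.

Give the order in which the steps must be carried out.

d has no prerequisites → d first.
a needed d, now all done → a.
That leaves f as the only ready step → f.
Now e and c have their prerequisites met. e is listed later, so e next.
Next only c has its prerequisites met → c.
b is the only step now ready → b.
Next only g has its prerequisites met → g.

d, a, f, e, c, b, g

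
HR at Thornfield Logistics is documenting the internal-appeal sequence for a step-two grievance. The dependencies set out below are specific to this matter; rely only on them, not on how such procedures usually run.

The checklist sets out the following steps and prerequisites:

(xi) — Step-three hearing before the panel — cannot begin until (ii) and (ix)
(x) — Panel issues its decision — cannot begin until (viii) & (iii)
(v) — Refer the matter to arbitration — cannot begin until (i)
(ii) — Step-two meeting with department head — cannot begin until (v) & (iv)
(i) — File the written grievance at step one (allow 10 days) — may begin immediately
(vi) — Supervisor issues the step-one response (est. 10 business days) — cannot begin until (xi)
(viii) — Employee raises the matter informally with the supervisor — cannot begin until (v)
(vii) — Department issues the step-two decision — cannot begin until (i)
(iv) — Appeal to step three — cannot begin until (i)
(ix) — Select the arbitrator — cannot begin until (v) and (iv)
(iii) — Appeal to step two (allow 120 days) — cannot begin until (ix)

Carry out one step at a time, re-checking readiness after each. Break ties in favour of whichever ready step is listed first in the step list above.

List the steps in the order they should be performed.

(i), (v), (viii), (vii), (iv), (ii), (ix), (xi), (vi), (iii), (x)

Only (i) has no prerequisites, so it is first.
Now (v), (vii) and (iv) have their prerequisites met. (v) is listed earlier, so (v) next.
(viii) now also ready, so the ready set is {(viii), (vii), (iv)}; (viii) is listed earlier → (viii).
Now (vii) and (iv) have their prerequisites met. (vii) is listed earlier, so (vii) next.
(iv) needed (i), now all done → (iv).
Now (ii) and (ix) have their prerequisites met. (ii) is listed earlier, so (ii) next.
(ix) needed (v) and (iv), now all done → (ix).
(xi) and (iii) are both available; (xi) is listed earlier → (xi).
(vi) now also ready, so the ready set is {(vi), (iii)}; (vi) is listed earlier → (vi).
That leaves (iii) as the only ready step → (iii).
Next only (x) has its prerequisites met → (x).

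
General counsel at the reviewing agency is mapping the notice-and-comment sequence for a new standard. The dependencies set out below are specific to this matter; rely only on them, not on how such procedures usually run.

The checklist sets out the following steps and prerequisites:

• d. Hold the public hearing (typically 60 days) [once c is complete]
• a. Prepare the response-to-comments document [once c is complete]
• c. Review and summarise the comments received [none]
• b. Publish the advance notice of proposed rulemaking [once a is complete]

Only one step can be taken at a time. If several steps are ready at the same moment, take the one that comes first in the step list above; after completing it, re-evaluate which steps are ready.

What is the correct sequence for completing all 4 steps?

c d a b

c is the only step with nothing outstanding, so it goes first.
d and a are both available; d is listed earlier → d.
That leaves a as the only ready step → a.
b is the only step now ready → b.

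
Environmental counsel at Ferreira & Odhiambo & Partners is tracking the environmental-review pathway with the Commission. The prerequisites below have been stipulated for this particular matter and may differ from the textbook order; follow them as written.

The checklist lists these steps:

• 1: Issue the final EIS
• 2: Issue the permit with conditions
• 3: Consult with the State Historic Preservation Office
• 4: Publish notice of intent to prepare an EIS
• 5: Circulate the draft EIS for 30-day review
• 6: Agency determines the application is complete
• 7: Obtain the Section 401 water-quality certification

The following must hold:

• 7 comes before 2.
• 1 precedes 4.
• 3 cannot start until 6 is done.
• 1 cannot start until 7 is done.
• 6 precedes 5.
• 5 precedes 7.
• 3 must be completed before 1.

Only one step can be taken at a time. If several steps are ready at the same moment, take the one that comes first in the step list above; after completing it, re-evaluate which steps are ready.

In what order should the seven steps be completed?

6 3 5 7 1 2 4

Only 6 has no prerequisites, so it is first.
Ready: 3 and 5. 3 is listed earlier → 3.
5 needed 6, now all done → 5.
7 is the only step now ready → 7.
1 and 2 are both available; 1 is listed earlier → 1.
4 now also ready, so the ready set is {2, 4}; 2 is listed earlier → 2.
4 needed 1, now all done → 4.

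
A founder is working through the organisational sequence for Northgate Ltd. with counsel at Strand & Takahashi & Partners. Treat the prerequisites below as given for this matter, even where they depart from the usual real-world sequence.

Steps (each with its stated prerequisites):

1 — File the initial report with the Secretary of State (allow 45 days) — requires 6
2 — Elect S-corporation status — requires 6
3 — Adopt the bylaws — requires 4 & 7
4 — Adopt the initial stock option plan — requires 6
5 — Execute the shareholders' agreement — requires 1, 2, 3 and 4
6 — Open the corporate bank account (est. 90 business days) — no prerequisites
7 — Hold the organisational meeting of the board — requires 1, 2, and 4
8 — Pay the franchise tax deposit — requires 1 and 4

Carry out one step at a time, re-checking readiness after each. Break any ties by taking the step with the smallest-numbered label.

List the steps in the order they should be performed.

Only 6 has no prerequisites, so it is first.
Ready: 1, 2 and 4. 1 has the earlier label → 1.
Ready: 2 and 4. 2 has the earlier label → 2.
That leaves 4 as the only ready step → 4.
Ready: 7 and 8. 7 has the earlier label → 7.
3 now also ready, so the ready set is {3, 8}; 3 has the earlier label → 3.
5 now also ready, so the ready set is {5, 8}; 5 has the earlier label → 5.
8 needed 1 and 4, now all done → 8.

6 1 2 4 7 3 5 8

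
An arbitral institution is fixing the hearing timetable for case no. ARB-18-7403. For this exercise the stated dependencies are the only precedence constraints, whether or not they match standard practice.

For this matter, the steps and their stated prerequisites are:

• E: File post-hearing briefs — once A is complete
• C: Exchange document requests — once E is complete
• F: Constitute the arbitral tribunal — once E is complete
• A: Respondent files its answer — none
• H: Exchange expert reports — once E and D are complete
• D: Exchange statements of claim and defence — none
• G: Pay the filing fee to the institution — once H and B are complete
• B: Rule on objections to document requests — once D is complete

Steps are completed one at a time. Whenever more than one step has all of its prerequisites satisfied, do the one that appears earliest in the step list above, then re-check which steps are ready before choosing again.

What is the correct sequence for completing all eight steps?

A, E, C, F, D, H, B, G

A and D have no prerequisites; A is listed earlier, so A is first.
E now also ready, so the ready set is {E, D}; E is listed earlier → E.
C and F now also ready, so the ready set is {C, F, D}; C is listed earlier → C.
F and D are both available; F is listed earlier → F.
Next only D has its prerequisites met → D.
H and B are both available; H is listed earlier → H.
B needed D, now all done → B.
That leaves G as the only ready step → G.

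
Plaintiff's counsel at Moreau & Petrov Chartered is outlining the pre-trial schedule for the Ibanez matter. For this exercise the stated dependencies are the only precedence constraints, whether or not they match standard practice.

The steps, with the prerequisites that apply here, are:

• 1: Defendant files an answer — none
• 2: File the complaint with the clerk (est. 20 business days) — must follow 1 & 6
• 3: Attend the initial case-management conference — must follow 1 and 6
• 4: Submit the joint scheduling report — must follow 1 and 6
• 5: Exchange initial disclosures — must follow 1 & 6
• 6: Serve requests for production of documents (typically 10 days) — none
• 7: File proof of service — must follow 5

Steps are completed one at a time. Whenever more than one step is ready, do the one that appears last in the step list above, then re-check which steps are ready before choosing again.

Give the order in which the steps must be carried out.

6 1 5 7 4 3 2

6 and 1 have no prerequisites; 6 is listed later, so 6 is first.
1 is the only step now ready → 1.
Ready: 5, 4, 3 and 2. 5 is listed later → 5.
Now 7, 4, 3 and 2 have their prerequisites met. 7 is listed later, so 7 next.
Now 4, 3 and 2 have their prerequisites met. 4 is listed later, so 4 next.
Ready: 3 and 2. 3 is listed later → 3.
2 is the only step now ready → 2.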